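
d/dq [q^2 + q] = 2*q + 1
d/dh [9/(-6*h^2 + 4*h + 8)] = 9*(3*h - 1)/(-3*h^2 + 2*h + 4)^2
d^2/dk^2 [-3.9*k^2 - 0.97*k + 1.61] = -7.80000000000000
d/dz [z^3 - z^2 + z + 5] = 3*z^2 - 2*z + 1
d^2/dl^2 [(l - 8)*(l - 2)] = 2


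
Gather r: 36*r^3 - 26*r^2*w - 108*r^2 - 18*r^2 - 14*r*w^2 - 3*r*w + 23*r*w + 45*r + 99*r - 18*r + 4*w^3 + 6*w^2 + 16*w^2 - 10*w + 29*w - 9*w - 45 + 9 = 36*r^3 + r^2*(-26*w - 126) + r*(-14*w^2 + 20*w + 126) + 4*w^3 + 22*w^2 + 10*w - 36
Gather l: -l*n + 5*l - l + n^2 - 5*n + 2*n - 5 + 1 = l*(4 - n) + n^2 - 3*n - 4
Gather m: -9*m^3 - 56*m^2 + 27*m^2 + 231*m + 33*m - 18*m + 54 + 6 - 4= -9*m^3 - 29*m^2 + 246*m + 56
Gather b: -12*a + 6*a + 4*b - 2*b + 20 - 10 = -6*a + 2*b + 10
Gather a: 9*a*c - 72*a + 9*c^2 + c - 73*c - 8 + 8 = a*(9*c - 72) + 9*c^2 - 72*c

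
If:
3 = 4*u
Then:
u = 3/4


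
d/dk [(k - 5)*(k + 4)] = 2*k - 1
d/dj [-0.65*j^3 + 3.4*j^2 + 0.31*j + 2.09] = -1.95*j^2 + 6.8*j + 0.31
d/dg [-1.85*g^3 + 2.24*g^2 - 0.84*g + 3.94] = -5.55*g^2 + 4.48*g - 0.84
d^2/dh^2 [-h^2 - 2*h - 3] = -2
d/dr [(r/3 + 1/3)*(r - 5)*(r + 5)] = r^2 + 2*r/3 - 25/3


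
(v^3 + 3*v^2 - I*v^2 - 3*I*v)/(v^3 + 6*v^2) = (v^2 + v*(3 - I) - 3*I)/(v*(v + 6))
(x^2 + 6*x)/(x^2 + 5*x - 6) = x/(x - 1)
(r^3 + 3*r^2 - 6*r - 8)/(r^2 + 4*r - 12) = (r^2 + 5*r + 4)/(r + 6)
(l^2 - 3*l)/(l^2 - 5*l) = (l - 3)/(l - 5)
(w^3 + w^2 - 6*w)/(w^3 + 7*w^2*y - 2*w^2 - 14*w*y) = (w + 3)/(w + 7*y)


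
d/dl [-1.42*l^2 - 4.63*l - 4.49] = -2.84*l - 4.63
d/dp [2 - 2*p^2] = -4*p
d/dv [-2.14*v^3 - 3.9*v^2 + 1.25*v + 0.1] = -6.42*v^2 - 7.8*v + 1.25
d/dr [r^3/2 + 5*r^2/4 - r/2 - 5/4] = 3*r^2/2 + 5*r/2 - 1/2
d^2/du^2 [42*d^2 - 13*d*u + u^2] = 2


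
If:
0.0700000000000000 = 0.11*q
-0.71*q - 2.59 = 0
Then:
No Solution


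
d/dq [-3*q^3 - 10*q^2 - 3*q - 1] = -9*q^2 - 20*q - 3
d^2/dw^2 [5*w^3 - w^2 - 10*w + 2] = 30*w - 2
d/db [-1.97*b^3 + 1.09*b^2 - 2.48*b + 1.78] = -5.91*b^2 + 2.18*b - 2.48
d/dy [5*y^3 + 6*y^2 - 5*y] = 15*y^2 + 12*y - 5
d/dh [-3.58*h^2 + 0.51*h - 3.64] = 0.51 - 7.16*h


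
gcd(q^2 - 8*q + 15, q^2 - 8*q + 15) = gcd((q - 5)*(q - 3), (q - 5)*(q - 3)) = q^2 - 8*q + 15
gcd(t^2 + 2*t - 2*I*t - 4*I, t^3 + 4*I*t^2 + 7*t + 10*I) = t - 2*I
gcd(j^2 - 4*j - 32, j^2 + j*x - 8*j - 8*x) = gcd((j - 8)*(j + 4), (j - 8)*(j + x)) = j - 8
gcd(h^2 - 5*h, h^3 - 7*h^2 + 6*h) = h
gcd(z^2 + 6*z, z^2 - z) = z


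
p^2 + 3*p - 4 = (p - 1)*(p + 4)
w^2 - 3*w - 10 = (w - 5)*(w + 2)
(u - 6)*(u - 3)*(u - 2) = u^3 - 11*u^2 + 36*u - 36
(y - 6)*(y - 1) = y^2 - 7*y + 6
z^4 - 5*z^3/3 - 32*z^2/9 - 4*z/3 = z*(z - 3)*(z + 2/3)^2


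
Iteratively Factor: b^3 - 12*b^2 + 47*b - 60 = (b - 3)*(b^2 - 9*b + 20) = (b - 4)*(b - 3)*(b - 5)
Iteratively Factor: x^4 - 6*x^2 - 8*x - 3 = (x + 1)*(x^3 - x^2 - 5*x - 3) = (x - 3)*(x + 1)*(x^2 + 2*x + 1) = (x - 3)*(x + 1)^2*(x + 1)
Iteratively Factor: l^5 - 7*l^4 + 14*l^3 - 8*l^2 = (l - 1)*(l^4 - 6*l^3 + 8*l^2) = l*(l - 1)*(l^3 - 6*l^2 + 8*l) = l*(l - 4)*(l - 1)*(l^2 - 2*l) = l*(l - 4)*(l - 2)*(l - 1)*(l)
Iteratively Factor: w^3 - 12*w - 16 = (w + 2)*(w^2 - 2*w - 8) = (w + 2)^2*(w - 4)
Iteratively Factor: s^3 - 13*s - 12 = (s - 4)*(s^2 + 4*s + 3) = (s - 4)*(s + 3)*(s + 1)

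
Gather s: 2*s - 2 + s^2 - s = s^2 + s - 2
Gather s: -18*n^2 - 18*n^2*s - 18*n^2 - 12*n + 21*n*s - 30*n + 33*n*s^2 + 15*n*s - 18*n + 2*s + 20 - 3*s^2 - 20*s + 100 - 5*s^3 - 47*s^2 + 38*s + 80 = -36*n^2 - 60*n - 5*s^3 + s^2*(33*n - 50) + s*(-18*n^2 + 36*n + 20) + 200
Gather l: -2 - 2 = -4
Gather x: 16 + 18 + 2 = 36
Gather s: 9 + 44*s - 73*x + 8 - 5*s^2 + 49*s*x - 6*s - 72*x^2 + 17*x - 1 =-5*s^2 + s*(49*x + 38) - 72*x^2 - 56*x + 16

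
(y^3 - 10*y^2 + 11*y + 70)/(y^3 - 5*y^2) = 1 - 5/y - 14/y^2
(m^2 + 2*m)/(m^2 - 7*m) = (m + 2)/(m - 7)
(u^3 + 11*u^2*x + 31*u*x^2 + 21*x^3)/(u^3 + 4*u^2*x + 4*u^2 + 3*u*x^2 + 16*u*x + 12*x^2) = (u + 7*x)/(u + 4)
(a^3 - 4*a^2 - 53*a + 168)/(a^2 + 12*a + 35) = (a^2 - 11*a + 24)/(a + 5)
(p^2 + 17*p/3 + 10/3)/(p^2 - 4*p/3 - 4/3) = (p + 5)/(p - 2)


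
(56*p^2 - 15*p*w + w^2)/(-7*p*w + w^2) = (-8*p + w)/w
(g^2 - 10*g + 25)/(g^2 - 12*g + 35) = (g - 5)/(g - 7)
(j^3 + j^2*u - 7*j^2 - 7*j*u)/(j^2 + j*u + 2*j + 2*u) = j*(j - 7)/(j + 2)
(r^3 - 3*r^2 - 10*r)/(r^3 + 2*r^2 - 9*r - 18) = r*(r - 5)/(r^2 - 9)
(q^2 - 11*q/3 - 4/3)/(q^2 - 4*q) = (q + 1/3)/q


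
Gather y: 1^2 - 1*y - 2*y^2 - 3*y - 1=-2*y^2 - 4*y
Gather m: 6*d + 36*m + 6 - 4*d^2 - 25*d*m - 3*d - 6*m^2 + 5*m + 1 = -4*d^2 + 3*d - 6*m^2 + m*(41 - 25*d) + 7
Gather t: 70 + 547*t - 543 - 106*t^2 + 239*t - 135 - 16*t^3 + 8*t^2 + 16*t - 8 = -16*t^3 - 98*t^2 + 802*t - 616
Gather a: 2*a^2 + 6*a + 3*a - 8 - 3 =2*a^2 + 9*a - 11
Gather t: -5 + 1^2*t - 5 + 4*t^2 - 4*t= 4*t^2 - 3*t - 10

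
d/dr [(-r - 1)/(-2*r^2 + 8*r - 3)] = (2*r^2 - 8*r - 4*(r - 2)*(r + 1) + 3)/(2*r^2 - 8*r + 3)^2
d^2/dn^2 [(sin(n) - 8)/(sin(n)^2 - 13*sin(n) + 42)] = (-sin(n)^5 + 19*sin(n)^4 - 58*sin(n)^3 - 586*sin(n)^2 + 2976*sin(n) - 940)/(sin(n)^2 - 13*sin(n) + 42)^3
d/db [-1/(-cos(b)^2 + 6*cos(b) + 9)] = 2*(cos(b) - 3)*sin(b)/(sin(b)^2 + 6*cos(b) + 8)^2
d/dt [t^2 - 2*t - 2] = 2*t - 2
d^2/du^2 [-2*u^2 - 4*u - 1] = -4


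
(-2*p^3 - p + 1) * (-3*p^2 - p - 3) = 6*p^5 + 2*p^4 + 9*p^3 - 2*p^2 + 2*p - 3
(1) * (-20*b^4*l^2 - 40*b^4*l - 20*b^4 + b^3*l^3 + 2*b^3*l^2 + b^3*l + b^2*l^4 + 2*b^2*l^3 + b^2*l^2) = -20*b^4*l^2 - 40*b^4*l - 20*b^4 + b^3*l^3 + 2*b^3*l^2 + b^3*l + b^2*l^4 + 2*b^2*l^3 + b^2*l^2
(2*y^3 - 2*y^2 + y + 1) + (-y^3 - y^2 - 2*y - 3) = y^3 - 3*y^2 - y - 2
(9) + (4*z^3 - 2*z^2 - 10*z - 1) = 4*z^3 - 2*z^2 - 10*z + 8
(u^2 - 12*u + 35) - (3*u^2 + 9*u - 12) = -2*u^2 - 21*u + 47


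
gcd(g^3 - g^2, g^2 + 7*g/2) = g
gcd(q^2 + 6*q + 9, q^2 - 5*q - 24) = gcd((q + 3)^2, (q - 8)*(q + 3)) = q + 3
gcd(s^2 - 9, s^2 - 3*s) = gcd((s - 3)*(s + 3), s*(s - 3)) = s - 3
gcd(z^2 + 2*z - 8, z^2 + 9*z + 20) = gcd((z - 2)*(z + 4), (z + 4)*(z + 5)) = z + 4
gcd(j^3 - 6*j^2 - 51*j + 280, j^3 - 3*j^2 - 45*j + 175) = j^2 + 2*j - 35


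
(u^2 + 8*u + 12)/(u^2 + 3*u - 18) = (u + 2)/(u - 3)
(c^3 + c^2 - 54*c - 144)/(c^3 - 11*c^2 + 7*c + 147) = (c^2 - 2*c - 48)/(c^2 - 14*c + 49)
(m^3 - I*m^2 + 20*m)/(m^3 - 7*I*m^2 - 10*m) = (m + 4*I)/(m - 2*I)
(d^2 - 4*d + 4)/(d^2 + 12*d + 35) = (d^2 - 4*d + 4)/(d^2 + 12*d + 35)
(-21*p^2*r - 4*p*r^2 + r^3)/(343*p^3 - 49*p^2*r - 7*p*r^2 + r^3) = r*(-3*p - r)/(49*p^2 - r^2)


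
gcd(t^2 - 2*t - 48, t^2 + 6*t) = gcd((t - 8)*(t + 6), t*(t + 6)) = t + 6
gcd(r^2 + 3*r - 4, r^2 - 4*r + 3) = r - 1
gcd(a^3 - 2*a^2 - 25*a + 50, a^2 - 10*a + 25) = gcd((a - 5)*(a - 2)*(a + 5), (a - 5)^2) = a - 5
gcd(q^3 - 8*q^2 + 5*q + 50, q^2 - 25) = q - 5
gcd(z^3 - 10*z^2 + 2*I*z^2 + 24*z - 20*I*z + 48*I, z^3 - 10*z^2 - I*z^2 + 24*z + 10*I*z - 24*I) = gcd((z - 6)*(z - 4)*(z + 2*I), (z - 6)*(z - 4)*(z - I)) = z^2 - 10*z + 24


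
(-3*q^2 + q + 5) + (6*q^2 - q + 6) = 3*q^2 + 11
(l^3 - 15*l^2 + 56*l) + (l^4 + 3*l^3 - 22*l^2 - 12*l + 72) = l^4 + 4*l^3 - 37*l^2 + 44*l + 72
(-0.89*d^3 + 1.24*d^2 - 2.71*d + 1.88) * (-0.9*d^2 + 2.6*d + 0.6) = 0.801*d^5 - 3.43*d^4 + 5.129*d^3 - 7.994*d^2 + 3.262*d + 1.128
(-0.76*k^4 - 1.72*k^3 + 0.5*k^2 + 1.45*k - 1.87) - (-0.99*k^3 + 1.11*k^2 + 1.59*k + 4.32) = -0.76*k^4 - 0.73*k^3 - 0.61*k^2 - 0.14*k - 6.19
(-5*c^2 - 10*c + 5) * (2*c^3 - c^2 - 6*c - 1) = -10*c^5 - 15*c^4 + 50*c^3 + 60*c^2 - 20*c - 5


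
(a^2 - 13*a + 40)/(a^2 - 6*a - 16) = (a - 5)/(a + 2)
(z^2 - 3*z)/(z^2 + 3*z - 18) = z/(z + 6)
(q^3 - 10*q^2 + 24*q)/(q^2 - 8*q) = (q^2 - 10*q + 24)/(q - 8)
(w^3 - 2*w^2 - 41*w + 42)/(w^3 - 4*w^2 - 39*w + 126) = (w - 1)/(w - 3)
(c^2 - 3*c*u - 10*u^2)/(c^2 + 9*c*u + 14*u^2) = (c - 5*u)/(c + 7*u)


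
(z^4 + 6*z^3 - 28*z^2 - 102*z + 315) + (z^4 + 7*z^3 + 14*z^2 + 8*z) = 2*z^4 + 13*z^3 - 14*z^2 - 94*z + 315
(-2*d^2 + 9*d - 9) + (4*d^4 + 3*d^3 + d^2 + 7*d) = 4*d^4 + 3*d^3 - d^2 + 16*d - 9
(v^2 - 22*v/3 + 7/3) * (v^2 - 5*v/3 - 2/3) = v^4 - 9*v^3 + 125*v^2/9 + v - 14/9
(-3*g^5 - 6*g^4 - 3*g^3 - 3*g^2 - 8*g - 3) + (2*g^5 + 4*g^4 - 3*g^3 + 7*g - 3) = -g^5 - 2*g^4 - 6*g^3 - 3*g^2 - g - 6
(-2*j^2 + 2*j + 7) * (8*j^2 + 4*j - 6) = -16*j^4 + 8*j^3 + 76*j^2 + 16*j - 42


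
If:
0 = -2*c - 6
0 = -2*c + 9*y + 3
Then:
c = -3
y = -1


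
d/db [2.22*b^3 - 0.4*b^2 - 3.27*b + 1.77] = 6.66*b^2 - 0.8*b - 3.27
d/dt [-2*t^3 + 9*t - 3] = 9 - 6*t^2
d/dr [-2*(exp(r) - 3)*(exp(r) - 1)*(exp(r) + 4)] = (26 - 6*exp(2*r))*exp(r)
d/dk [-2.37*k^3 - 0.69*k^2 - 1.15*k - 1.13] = -7.11*k^2 - 1.38*k - 1.15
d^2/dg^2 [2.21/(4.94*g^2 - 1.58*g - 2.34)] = (107.863912*g^2 - 34.498984*g - 2.21*(9.88*g - 1.58)*(19.76*g - 3.16) - 51.093432)/(-4.94*g^2 + 1.58*g + 2.34)^3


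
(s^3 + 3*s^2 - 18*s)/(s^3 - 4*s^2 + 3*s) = (s + 6)/(s - 1)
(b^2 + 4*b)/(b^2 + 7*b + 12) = b/(b + 3)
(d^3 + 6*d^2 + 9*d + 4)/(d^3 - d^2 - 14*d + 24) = (d^2 + 2*d + 1)/(d^2 - 5*d + 6)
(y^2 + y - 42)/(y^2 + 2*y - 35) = (y - 6)/(y - 5)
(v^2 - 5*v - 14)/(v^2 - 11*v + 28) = (v + 2)/(v - 4)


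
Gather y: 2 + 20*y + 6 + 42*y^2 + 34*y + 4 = 42*y^2 + 54*y + 12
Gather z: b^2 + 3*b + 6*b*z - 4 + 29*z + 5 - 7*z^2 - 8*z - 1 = b^2 + 3*b - 7*z^2 + z*(6*b + 21)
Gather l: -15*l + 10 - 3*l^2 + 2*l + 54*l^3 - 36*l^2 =54*l^3 - 39*l^2 - 13*l + 10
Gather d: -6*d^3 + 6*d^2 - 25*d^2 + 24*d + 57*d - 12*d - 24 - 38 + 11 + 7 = -6*d^3 - 19*d^2 + 69*d - 44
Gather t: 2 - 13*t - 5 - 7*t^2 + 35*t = -7*t^2 + 22*t - 3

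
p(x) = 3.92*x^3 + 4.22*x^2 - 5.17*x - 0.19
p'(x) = 11.76*x^2 + 8.44*x - 5.17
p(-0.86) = 4.88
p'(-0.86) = -3.73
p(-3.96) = -156.97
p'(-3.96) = 145.82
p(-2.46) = -20.29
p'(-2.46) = 45.23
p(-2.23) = -11.15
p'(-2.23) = 34.49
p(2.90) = 115.91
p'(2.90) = 118.21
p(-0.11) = 0.42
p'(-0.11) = -5.96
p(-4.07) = -173.53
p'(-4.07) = 155.28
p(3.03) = 131.94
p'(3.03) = 128.37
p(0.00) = -0.19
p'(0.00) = -5.17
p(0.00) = -0.19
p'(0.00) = -5.17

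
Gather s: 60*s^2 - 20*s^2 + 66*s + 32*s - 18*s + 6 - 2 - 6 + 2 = 40*s^2 + 80*s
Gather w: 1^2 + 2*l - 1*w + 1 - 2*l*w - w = 2*l + w*(-2*l - 2) + 2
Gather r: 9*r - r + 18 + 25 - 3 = 8*r + 40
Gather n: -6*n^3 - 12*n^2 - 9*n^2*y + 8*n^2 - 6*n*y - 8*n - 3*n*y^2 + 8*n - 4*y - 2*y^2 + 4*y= -6*n^3 + n^2*(-9*y - 4) + n*(-3*y^2 - 6*y) - 2*y^2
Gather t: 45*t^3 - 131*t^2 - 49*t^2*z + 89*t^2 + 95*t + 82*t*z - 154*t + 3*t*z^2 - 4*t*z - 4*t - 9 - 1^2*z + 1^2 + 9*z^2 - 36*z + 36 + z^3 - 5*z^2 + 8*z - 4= 45*t^3 + t^2*(-49*z - 42) + t*(3*z^2 + 78*z - 63) + z^3 + 4*z^2 - 29*z + 24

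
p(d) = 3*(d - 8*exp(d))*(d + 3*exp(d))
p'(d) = 3*(1 - 8*exp(d))*(d + 3*exp(d)) + 3*(d - 8*exp(d))*(3*exp(d) + 1) = -15*d*exp(d) + 6*d - 144*exp(2*d) - 15*exp(d)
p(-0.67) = -12.36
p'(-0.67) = -44.26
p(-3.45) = 37.28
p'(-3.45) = -19.68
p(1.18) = -815.97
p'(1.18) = -1624.44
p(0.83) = -405.16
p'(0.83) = -815.31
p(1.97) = -3902.39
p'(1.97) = -7711.91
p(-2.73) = 24.72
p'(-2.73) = -15.30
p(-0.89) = -4.28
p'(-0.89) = -30.30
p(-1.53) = 8.62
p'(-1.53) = -14.21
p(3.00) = -29923.72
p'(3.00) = -59280.88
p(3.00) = -29923.72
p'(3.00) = -59280.88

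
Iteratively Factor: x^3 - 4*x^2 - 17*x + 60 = (x - 3)*(x^2 - x - 20) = (x - 5)*(x - 3)*(x + 4)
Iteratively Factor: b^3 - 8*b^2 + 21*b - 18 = (b - 3)*(b^2 - 5*b + 6) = (b - 3)^2*(b - 2)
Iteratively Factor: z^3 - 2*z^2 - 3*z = (z - 3)*(z^2 + z) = z*(z - 3)*(z + 1)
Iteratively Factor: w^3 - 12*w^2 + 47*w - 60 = (w - 5)*(w^2 - 7*w + 12) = (w - 5)*(w - 4)*(w - 3)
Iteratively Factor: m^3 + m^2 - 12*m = (m + 4)*(m^2 - 3*m) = m*(m + 4)*(m - 3)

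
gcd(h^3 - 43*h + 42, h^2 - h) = h - 1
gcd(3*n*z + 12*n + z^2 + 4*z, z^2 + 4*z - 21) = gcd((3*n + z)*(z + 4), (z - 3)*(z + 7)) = 1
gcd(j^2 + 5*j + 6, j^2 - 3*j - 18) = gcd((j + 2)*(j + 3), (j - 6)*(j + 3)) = j + 3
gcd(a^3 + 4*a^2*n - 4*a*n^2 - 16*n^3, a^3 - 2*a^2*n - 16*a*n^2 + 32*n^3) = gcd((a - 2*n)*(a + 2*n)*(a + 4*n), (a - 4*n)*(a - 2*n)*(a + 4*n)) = a^2 + 2*a*n - 8*n^2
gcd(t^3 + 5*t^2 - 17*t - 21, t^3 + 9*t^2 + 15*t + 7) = t^2 + 8*t + 7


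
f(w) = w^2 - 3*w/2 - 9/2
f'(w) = 2*w - 3/2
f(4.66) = 10.23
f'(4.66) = 7.82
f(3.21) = 0.99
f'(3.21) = 4.92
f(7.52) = 40.77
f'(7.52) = 13.54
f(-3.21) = 10.62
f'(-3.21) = -7.92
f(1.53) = -4.45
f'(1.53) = 1.56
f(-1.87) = 1.80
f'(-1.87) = -5.24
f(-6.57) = 48.52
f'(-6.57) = -14.64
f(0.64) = -5.05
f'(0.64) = -0.22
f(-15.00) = 243.00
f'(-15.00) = -31.50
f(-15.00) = 243.00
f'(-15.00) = -31.50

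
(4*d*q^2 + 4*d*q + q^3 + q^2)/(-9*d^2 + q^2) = q*(4*d*q + 4*d + q^2 + q)/(-9*d^2 + q^2)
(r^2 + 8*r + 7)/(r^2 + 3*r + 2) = (r + 7)/(r + 2)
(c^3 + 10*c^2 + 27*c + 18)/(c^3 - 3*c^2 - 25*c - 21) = (c + 6)/(c - 7)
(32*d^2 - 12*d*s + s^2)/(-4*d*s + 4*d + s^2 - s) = (-8*d + s)/(s - 1)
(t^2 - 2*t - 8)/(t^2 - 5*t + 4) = (t + 2)/(t - 1)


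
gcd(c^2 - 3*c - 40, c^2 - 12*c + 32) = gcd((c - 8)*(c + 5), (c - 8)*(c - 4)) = c - 8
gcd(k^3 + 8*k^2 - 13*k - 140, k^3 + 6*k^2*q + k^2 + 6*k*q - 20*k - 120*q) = k^2 + k - 20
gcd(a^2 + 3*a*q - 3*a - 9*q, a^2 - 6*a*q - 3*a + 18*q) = a - 3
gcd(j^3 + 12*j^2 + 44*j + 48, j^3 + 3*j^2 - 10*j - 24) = j^2 + 6*j + 8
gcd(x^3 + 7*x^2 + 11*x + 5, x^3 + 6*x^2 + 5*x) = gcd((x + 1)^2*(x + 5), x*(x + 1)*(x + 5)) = x^2 + 6*x + 5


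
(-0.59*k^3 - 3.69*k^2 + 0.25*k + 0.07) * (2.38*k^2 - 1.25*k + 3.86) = -1.4042*k^5 - 8.0447*k^4 + 2.9301*k^3 - 14.3893*k^2 + 0.8775*k + 0.2702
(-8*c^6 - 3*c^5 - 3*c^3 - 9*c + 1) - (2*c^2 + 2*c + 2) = -8*c^6 - 3*c^5 - 3*c^3 - 2*c^2 - 11*c - 1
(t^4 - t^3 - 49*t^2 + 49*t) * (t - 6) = t^5 - 7*t^4 - 43*t^3 + 343*t^2 - 294*t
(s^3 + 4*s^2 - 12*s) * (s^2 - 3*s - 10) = s^5 + s^4 - 34*s^3 - 4*s^2 + 120*s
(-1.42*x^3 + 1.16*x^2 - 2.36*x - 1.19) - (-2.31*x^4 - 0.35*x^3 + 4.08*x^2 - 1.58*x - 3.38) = 2.31*x^4 - 1.07*x^3 - 2.92*x^2 - 0.78*x + 2.19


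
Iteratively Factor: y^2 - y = (y - 1)*(y)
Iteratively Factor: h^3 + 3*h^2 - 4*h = (h - 1)*(h^2 + 4*h) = h*(h - 1)*(h + 4)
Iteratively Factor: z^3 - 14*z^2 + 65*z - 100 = (z - 5)*(z^2 - 9*z + 20) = (z - 5)^2*(z - 4)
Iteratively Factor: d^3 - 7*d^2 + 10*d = (d)*(d^2 - 7*d + 10) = d*(d - 5)*(d - 2)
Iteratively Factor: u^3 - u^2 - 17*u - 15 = (u - 5)*(u^2 + 4*u + 3) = (u - 5)*(u + 3)*(u + 1)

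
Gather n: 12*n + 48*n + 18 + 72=60*n + 90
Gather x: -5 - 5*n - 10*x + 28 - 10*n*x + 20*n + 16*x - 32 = 15*n + x*(6 - 10*n) - 9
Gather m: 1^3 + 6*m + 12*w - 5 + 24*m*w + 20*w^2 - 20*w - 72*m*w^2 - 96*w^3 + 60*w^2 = m*(-72*w^2 + 24*w + 6) - 96*w^3 + 80*w^2 - 8*w - 4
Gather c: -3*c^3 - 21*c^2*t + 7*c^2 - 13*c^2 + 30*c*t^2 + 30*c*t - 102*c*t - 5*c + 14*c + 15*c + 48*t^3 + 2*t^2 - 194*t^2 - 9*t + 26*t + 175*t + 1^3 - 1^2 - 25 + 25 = -3*c^3 + c^2*(-21*t - 6) + c*(30*t^2 - 72*t + 24) + 48*t^3 - 192*t^2 + 192*t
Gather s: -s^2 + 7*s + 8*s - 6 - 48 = -s^2 + 15*s - 54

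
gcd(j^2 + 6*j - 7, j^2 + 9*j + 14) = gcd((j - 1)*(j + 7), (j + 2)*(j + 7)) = j + 7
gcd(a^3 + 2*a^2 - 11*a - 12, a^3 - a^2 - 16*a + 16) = a + 4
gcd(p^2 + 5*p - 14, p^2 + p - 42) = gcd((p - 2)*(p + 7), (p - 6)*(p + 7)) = p + 7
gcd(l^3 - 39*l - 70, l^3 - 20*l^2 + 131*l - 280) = l - 7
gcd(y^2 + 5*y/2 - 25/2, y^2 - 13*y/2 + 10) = y - 5/2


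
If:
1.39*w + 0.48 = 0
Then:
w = -0.35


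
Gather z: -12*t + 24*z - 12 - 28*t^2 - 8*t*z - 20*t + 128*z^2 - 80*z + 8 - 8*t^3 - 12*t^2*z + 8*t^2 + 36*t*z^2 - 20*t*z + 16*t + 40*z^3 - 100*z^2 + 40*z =-8*t^3 - 20*t^2 - 16*t + 40*z^3 + z^2*(36*t + 28) + z*(-12*t^2 - 28*t - 16) - 4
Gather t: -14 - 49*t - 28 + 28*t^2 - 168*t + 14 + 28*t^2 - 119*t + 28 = 56*t^2 - 336*t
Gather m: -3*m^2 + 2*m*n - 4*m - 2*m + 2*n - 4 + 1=-3*m^2 + m*(2*n - 6) + 2*n - 3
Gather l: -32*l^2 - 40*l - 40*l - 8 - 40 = -32*l^2 - 80*l - 48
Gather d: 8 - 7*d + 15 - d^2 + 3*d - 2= -d^2 - 4*d + 21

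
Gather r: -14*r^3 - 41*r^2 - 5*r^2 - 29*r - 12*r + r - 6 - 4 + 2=-14*r^3 - 46*r^2 - 40*r - 8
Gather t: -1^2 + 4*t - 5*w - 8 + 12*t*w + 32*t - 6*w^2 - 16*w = t*(12*w + 36) - 6*w^2 - 21*w - 9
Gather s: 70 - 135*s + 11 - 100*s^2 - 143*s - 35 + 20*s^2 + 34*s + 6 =-80*s^2 - 244*s + 52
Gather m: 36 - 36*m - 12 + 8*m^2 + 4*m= 8*m^2 - 32*m + 24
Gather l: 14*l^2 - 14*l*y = 14*l^2 - 14*l*y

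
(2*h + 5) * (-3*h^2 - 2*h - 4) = -6*h^3 - 19*h^2 - 18*h - 20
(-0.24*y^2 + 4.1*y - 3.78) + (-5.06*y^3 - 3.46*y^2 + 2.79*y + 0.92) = -5.06*y^3 - 3.7*y^2 + 6.89*y - 2.86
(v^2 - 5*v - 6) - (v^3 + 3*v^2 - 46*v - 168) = -v^3 - 2*v^2 + 41*v + 162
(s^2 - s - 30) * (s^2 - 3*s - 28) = s^4 - 4*s^3 - 55*s^2 + 118*s + 840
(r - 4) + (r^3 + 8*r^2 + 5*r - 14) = r^3 + 8*r^2 + 6*r - 18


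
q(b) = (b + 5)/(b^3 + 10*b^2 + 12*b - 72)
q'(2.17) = -3.78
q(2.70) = 0.15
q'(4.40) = -0.02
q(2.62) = 0.17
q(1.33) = -0.18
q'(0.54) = -0.05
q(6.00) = 0.02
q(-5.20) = 0.04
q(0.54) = -0.09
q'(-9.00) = 0.02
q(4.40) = 0.04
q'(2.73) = -0.20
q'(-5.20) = -0.32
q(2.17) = 0.63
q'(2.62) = -0.28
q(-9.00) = 0.04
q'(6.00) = -0.00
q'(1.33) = -0.24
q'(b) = (b + 5)*(-3*b^2 - 20*b - 12)/(b^3 + 10*b^2 + 12*b - 72)^2 + 1/(b^3 + 10*b^2 + 12*b - 72)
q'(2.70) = -0.22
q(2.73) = 0.14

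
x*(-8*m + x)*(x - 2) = -8*m*x^2 + 16*m*x + x^3 - 2*x^2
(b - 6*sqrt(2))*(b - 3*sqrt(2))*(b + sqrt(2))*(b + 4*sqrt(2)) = b^4 - 4*sqrt(2)*b^3 - 46*b^2 + 108*sqrt(2)*b + 288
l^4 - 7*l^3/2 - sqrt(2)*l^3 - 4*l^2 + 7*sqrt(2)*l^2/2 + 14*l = l*(l - 7/2)*(l - 2*sqrt(2))*(l + sqrt(2))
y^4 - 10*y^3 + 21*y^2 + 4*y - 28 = (y - 7)*(y - 2)^2*(y + 1)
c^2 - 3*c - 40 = (c - 8)*(c + 5)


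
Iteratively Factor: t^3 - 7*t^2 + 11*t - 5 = (t - 5)*(t^2 - 2*t + 1) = (t - 5)*(t - 1)*(t - 1)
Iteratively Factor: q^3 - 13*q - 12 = (q + 1)*(q^2 - q - 12) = (q - 4)*(q + 1)*(q + 3)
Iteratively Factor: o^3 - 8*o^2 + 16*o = (o)*(o^2 - 8*o + 16) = o*(o - 4)*(o - 4)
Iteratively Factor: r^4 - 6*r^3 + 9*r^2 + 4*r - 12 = (r - 3)*(r^3 - 3*r^2 + 4) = (r - 3)*(r - 2)*(r^2 - r - 2) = (r - 3)*(r - 2)^2*(r + 1)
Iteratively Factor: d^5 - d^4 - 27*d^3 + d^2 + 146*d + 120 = (d + 2)*(d^4 - 3*d^3 - 21*d^2 + 43*d + 60) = (d + 2)*(d + 4)*(d^3 - 7*d^2 + 7*d + 15) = (d - 5)*(d + 2)*(d + 4)*(d^2 - 2*d - 3) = (d - 5)*(d - 3)*(d + 2)*(d + 4)*(d + 1)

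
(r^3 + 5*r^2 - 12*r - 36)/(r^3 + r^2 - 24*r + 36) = (r + 2)/(r - 2)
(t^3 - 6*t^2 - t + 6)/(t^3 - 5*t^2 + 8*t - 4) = (t^2 - 5*t - 6)/(t^2 - 4*t + 4)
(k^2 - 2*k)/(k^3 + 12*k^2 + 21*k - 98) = k/(k^2 + 14*k + 49)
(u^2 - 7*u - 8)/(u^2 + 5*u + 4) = (u - 8)/(u + 4)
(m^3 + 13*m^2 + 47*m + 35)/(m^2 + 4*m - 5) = (m^2 + 8*m + 7)/(m - 1)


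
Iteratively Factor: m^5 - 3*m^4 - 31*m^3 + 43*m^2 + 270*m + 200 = (m + 4)*(m^4 - 7*m^3 - 3*m^2 + 55*m + 50) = (m + 2)*(m + 4)*(m^3 - 9*m^2 + 15*m + 25) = (m - 5)*(m + 2)*(m + 4)*(m^2 - 4*m - 5) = (m - 5)^2*(m + 2)*(m + 4)*(m + 1)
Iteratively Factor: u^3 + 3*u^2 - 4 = (u + 2)*(u^2 + u - 2) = (u - 1)*(u + 2)*(u + 2)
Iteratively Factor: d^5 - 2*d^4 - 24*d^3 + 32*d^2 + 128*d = (d - 4)*(d^4 + 2*d^3 - 16*d^2 - 32*d) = d*(d - 4)*(d^3 + 2*d^2 - 16*d - 32) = d*(d - 4)*(d + 4)*(d^2 - 2*d - 8) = d*(d - 4)^2*(d + 4)*(d + 2)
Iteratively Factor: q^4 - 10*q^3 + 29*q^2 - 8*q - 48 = (q + 1)*(q^3 - 11*q^2 + 40*q - 48) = (q - 4)*(q + 1)*(q^2 - 7*q + 12) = (q - 4)^2*(q + 1)*(q - 3)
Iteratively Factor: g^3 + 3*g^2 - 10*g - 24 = (g - 3)*(g^2 + 6*g + 8) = (g - 3)*(g + 4)*(g + 2)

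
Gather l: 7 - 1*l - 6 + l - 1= 0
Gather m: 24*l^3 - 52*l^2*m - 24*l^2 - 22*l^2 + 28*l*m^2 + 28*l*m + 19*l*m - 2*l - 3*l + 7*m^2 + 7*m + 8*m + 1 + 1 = 24*l^3 - 46*l^2 - 5*l + m^2*(28*l + 7) + m*(-52*l^2 + 47*l + 15) + 2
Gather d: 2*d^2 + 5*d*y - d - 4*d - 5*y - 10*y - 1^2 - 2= 2*d^2 + d*(5*y - 5) - 15*y - 3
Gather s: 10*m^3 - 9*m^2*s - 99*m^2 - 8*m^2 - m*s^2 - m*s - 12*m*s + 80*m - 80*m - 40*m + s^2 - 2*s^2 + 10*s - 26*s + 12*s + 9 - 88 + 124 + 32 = 10*m^3 - 107*m^2 - 40*m + s^2*(-m - 1) + s*(-9*m^2 - 13*m - 4) + 77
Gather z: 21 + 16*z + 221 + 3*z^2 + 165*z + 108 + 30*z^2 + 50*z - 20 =33*z^2 + 231*z + 330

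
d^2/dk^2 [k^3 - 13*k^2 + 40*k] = 6*k - 26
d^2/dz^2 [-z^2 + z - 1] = -2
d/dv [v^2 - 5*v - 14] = 2*v - 5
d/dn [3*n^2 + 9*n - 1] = 6*n + 9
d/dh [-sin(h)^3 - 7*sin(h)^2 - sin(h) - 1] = (-14*sin(h) + 3*cos(h)^2 - 4)*cos(h)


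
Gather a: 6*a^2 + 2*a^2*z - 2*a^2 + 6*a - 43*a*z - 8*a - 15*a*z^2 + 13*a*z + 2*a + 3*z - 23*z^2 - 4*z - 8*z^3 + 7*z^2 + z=a^2*(2*z + 4) + a*(-15*z^2 - 30*z) - 8*z^3 - 16*z^2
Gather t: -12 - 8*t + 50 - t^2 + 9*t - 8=-t^2 + t + 30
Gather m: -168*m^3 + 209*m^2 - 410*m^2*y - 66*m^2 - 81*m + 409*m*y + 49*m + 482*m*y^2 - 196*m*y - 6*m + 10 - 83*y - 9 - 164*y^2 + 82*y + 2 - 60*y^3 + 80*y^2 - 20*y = -168*m^3 + m^2*(143 - 410*y) + m*(482*y^2 + 213*y - 38) - 60*y^3 - 84*y^2 - 21*y + 3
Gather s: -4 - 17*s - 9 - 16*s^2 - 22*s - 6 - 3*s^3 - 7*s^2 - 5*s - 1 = -3*s^3 - 23*s^2 - 44*s - 20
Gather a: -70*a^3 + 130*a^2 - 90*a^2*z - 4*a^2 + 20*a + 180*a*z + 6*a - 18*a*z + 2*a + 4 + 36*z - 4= -70*a^3 + a^2*(126 - 90*z) + a*(162*z + 28) + 36*z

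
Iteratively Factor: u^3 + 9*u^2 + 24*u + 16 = (u + 4)*(u^2 + 5*u + 4) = (u + 4)^2*(u + 1)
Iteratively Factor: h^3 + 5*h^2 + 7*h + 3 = (h + 3)*(h^2 + 2*h + 1) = (h + 1)*(h + 3)*(h + 1)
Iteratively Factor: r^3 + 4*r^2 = (r)*(r^2 + 4*r) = r^2*(r + 4)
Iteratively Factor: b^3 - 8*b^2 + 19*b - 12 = (b - 1)*(b^2 - 7*b + 12) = (b - 3)*(b - 1)*(b - 4)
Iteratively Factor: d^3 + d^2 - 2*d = (d - 1)*(d^2 + 2*d) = d*(d - 1)*(d + 2)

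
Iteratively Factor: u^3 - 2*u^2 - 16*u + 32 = (u + 4)*(u^2 - 6*u + 8) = (u - 4)*(u + 4)*(u - 2)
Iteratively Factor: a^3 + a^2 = (a + 1)*(a^2) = a*(a + 1)*(a)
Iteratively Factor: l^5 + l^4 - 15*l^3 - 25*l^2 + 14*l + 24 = (l - 1)*(l^4 + 2*l^3 - 13*l^2 - 38*l - 24) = (l - 4)*(l - 1)*(l^3 + 6*l^2 + 11*l + 6) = (l - 4)*(l - 1)*(l + 3)*(l^2 + 3*l + 2) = (l - 4)*(l - 1)*(l + 2)*(l + 3)*(l + 1)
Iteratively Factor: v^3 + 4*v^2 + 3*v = (v)*(v^2 + 4*v + 3) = v*(v + 3)*(v + 1)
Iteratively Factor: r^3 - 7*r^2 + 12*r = (r - 4)*(r^2 - 3*r) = r*(r - 4)*(r - 3)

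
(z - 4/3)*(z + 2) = z^2 + 2*z/3 - 8/3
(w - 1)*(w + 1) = w^2 - 1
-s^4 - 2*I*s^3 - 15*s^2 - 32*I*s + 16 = (s - 4*I)*(s + 4*I)*(-I*s + 1)^2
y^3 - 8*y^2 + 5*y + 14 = (y - 7)*(y - 2)*(y + 1)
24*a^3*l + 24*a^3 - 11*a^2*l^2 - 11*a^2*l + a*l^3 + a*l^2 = (-8*a + l)*(-3*a + l)*(a*l + a)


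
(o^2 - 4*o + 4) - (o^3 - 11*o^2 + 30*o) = -o^3 + 12*o^2 - 34*o + 4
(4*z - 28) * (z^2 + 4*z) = 4*z^3 - 12*z^2 - 112*z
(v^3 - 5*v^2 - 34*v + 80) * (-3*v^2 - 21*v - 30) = -3*v^5 - 6*v^4 + 177*v^3 + 624*v^2 - 660*v - 2400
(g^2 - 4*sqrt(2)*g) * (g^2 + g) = g^4 - 4*sqrt(2)*g^3 + g^3 - 4*sqrt(2)*g^2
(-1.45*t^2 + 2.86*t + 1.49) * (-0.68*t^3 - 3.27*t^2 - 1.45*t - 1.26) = 0.986*t^5 + 2.7967*t^4 - 8.2629*t^3 - 7.1923*t^2 - 5.7641*t - 1.8774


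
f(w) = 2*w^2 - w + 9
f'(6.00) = 23.00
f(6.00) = 75.00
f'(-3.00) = -13.00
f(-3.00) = 30.00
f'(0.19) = -0.24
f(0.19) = 8.88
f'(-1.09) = -5.36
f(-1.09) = 12.47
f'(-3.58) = -15.32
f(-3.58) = 38.21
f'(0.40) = 0.60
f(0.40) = 8.92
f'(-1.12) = -5.48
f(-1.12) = 12.63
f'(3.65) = 13.60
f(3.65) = 32.00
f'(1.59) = 5.36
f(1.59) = 12.47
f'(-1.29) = -6.16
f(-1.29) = 13.62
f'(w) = 4*w - 1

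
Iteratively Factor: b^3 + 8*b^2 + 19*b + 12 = (b + 4)*(b^2 + 4*b + 3) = (b + 1)*(b + 4)*(b + 3)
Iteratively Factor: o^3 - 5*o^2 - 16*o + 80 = (o - 4)*(o^2 - o - 20) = (o - 4)*(o + 4)*(o - 5)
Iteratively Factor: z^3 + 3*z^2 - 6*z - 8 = (z + 4)*(z^2 - z - 2) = (z - 2)*(z + 4)*(z + 1)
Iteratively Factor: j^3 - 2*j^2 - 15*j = (j + 3)*(j^2 - 5*j) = j*(j + 3)*(j - 5)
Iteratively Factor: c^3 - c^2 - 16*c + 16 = (c - 4)*(c^2 + 3*c - 4) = (c - 4)*(c - 1)*(c + 4)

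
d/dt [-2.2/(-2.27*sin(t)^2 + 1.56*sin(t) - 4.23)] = (3.432 - 9.988*sin(t))*cos(t)/(2.27*sin(t)^2 - 1.56*sin(t) + 4.23)^2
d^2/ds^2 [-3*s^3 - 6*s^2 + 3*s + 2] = -18*s - 12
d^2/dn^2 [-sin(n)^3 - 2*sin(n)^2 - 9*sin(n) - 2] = 9*sin(n)^3 + 8*sin(n)^2 + 3*sin(n) - 4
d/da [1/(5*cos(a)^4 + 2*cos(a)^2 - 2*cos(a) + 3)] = 2*(10*cos(a)^3 + 2*cos(a) - 1)*sin(a)/(5*cos(a)^4 + 2*cos(a)^2 - 2*cos(a) + 3)^2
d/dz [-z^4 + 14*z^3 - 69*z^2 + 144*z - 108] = -4*z^3 + 42*z^2 - 138*z + 144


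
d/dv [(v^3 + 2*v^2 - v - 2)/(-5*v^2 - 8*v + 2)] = (-5*v^4 - 16*v^3 - 15*v^2 - 12*v - 18)/(25*v^4 + 80*v^3 + 44*v^2 - 32*v + 4)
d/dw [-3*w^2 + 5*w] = 5 - 6*w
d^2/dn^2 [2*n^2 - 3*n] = 4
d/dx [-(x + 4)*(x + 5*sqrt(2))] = -2*x - 5*sqrt(2) - 4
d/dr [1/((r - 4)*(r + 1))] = (3 - 2*r)/(r^4 - 6*r^3 + r^2 + 24*r + 16)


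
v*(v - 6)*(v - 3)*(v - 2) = v^4 - 11*v^3 + 36*v^2 - 36*v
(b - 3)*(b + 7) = b^2 + 4*b - 21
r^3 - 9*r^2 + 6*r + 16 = (r - 8)*(r - 2)*(r + 1)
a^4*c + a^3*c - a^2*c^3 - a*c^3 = a*(a - c)*(a + c)*(a*c + c)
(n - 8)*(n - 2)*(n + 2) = n^3 - 8*n^2 - 4*n + 32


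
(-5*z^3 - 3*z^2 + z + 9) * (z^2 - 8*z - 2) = -5*z^5 + 37*z^4 + 35*z^3 + 7*z^2 - 74*z - 18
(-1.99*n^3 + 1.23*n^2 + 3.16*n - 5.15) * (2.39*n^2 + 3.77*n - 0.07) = -4.7561*n^5 - 4.5626*n^4 + 12.3288*n^3 - 0.481400000000002*n^2 - 19.6367*n + 0.3605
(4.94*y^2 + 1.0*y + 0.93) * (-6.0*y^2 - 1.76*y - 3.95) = -29.64*y^4 - 14.6944*y^3 - 26.853*y^2 - 5.5868*y - 3.6735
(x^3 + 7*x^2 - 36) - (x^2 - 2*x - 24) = x^3 + 6*x^2 + 2*x - 12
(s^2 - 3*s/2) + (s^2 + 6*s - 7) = 2*s^2 + 9*s/2 - 7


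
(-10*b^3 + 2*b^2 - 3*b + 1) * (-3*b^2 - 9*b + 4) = 30*b^5 + 84*b^4 - 49*b^3 + 32*b^2 - 21*b + 4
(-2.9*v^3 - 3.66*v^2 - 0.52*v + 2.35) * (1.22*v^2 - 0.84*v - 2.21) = -3.538*v^5 - 2.0292*v^4 + 8.849*v^3 + 11.3924*v^2 - 0.8248*v - 5.1935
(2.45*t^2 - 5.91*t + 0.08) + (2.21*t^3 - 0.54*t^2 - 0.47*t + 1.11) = 2.21*t^3 + 1.91*t^2 - 6.38*t + 1.19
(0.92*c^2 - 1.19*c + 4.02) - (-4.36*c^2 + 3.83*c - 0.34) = 5.28*c^2 - 5.02*c + 4.36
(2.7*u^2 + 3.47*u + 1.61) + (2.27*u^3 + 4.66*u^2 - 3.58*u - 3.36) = 2.27*u^3 + 7.36*u^2 - 0.11*u - 1.75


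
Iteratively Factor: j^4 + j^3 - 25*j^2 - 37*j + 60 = (j - 1)*(j^3 + 2*j^2 - 23*j - 60) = (j - 1)*(j + 4)*(j^2 - 2*j - 15) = (j - 5)*(j - 1)*(j + 4)*(j + 3)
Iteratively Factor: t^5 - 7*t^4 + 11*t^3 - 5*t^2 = (t - 1)*(t^4 - 6*t^3 + 5*t^2) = (t - 5)*(t - 1)*(t^3 - t^2) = (t - 5)*(t - 1)^2*(t^2) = t*(t - 5)*(t - 1)^2*(t)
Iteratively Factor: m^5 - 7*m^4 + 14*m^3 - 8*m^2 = (m - 2)*(m^4 - 5*m^3 + 4*m^2) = m*(m - 2)*(m^3 - 5*m^2 + 4*m) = m*(m - 2)*(m - 1)*(m^2 - 4*m) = m^2*(m - 2)*(m - 1)*(m - 4)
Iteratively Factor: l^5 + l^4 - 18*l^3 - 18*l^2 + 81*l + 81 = (l - 3)*(l^4 + 4*l^3 - 6*l^2 - 36*l - 27) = (l - 3)*(l + 1)*(l^3 + 3*l^2 - 9*l - 27) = (l - 3)*(l + 1)*(l + 3)*(l^2 - 9) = (l - 3)^2*(l + 1)*(l + 3)*(l + 3)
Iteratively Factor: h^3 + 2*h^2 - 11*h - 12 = (h + 4)*(h^2 - 2*h - 3) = (h + 1)*(h + 4)*(h - 3)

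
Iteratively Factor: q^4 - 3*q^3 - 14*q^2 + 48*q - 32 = (q - 4)*(q^3 + q^2 - 10*q + 8) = (q - 4)*(q - 2)*(q^2 + 3*q - 4) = (q - 4)*(q - 2)*(q - 1)*(q + 4)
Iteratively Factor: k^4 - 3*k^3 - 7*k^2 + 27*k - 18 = (k - 2)*(k^3 - k^2 - 9*k + 9) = (k - 3)*(k - 2)*(k^2 + 2*k - 3) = (k - 3)*(k - 2)*(k - 1)*(k + 3)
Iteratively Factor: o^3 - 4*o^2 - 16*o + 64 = (o - 4)*(o^2 - 16) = (o - 4)*(o + 4)*(o - 4)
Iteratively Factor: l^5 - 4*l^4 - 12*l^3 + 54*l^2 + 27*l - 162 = (l - 3)*(l^4 - l^3 - 15*l^2 + 9*l + 54) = (l - 3)^2*(l^3 + 2*l^2 - 9*l - 18) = (l - 3)^2*(l + 3)*(l^2 - l - 6) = (l - 3)^2*(l + 2)*(l + 3)*(l - 3)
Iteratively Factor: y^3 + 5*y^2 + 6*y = (y + 3)*(y^2 + 2*y) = y*(y + 3)*(y + 2)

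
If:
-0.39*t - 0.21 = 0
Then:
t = -0.54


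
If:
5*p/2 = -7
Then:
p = -14/5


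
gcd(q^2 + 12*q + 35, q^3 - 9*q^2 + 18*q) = 1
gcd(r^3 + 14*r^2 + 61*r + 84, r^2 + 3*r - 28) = r + 7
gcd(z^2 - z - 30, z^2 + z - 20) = z + 5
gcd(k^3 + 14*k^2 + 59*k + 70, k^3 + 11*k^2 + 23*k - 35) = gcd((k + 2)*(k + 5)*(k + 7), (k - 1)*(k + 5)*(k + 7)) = k^2 + 12*k + 35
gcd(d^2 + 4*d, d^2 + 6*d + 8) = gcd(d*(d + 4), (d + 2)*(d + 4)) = d + 4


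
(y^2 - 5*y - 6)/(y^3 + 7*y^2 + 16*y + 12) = (y^2 - 5*y - 6)/(y^3 + 7*y^2 + 16*y + 12)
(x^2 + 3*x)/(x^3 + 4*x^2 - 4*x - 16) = x*(x + 3)/(x^3 + 4*x^2 - 4*x - 16)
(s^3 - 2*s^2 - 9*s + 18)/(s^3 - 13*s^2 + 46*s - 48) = (s + 3)/(s - 8)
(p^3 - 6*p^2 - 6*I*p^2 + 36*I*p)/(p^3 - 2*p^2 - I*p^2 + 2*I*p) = (p^2 - 6*p - 6*I*p + 36*I)/(p^2 - 2*p - I*p + 2*I)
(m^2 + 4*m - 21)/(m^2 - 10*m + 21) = (m + 7)/(m - 7)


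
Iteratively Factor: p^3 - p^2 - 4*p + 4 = (p - 2)*(p^2 + p - 2) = (p - 2)*(p - 1)*(p + 2)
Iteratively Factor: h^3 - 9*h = (h + 3)*(h^2 - 3*h) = h*(h + 3)*(h - 3)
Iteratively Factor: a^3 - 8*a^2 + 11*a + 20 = (a + 1)*(a^2 - 9*a + 20) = (a - 5)*(a + 1)*(a - 4)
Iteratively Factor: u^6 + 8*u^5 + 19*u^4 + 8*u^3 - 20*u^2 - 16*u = (u + 2)*(u^5 + 6*u^4 + 7*u^3 - 6*u^2 - 8*u) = (u - 1)*(u + 2)*(u^4 + 7*u^3 + 14*u^2 + 8*u) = (u - 1)*(u + 2)^2*(u^3 + 5*u^2 + 4*u) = u*(u - 1)*(u + 2)^2*(u^2 + 5*u + 4) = u*(u - 1)*(u + 2)^2*(u + 4)*(u + 1)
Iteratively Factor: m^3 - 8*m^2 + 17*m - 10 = (m - 1)*(m^2 - 7*m + 10) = (m - 5)*(m - 1)*(m - 2)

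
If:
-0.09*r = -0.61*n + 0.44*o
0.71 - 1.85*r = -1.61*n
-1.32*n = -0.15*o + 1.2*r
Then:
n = -0.22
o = -0.34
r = 0.20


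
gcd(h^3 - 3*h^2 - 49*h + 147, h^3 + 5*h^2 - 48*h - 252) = h - 7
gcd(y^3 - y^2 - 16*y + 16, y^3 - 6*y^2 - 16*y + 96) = y^2 - 16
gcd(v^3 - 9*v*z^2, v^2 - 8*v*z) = v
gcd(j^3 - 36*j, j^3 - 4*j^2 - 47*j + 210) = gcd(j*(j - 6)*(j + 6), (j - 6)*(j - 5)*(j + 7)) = j - 6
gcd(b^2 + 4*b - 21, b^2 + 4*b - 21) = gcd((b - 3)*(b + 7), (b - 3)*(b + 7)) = b^2 + 4*b - 21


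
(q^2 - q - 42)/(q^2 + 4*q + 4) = (q^2 - q - 42)/(q^2 + 4*q + 4)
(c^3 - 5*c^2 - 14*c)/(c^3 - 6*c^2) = (c^2 - 5*c - 14)/(c*(c - 6))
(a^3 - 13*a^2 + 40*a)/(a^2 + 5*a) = (a^2 - 13*a + 40)/(a + 5)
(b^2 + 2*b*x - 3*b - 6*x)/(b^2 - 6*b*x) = (b^2 + 2*b*x - 3*b - 6*x)/(b*(b - 6*x))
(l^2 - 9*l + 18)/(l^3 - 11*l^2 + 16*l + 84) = (l - 3)/(l^2 - 5*l - 14)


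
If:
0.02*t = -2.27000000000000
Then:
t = -113.50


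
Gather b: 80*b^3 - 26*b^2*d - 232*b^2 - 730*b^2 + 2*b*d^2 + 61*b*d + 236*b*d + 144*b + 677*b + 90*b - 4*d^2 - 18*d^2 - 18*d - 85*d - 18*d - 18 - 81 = 80*b^3 + b^2*(-26*d - 962) + b*(2*d^2 + 297*d + 911) - 22*d^2 - 121*d - 99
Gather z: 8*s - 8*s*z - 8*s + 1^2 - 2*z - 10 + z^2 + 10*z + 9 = z^2 + z*(8 - 8*s)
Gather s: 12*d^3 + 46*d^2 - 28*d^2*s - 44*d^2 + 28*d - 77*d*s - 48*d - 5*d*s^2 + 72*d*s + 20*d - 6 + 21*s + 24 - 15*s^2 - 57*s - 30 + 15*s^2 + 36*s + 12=12*d^3 + 2*d^2 - 5*d*s^2 + s*(-28*d^2 - 5*d)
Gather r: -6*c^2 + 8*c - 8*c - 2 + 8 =6 - 6*c^2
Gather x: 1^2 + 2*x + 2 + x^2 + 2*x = x^2 + 4*x + 3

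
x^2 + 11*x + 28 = (x + 4)*(x + 7)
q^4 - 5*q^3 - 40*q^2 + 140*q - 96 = (q - 8)*(q - 2)*(q - 1)*(q + 6)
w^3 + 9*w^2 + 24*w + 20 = (w + 2)^2*(w + 5)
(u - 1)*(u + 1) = u^2 - 1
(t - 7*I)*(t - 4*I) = t^2 - 11*I*t - 28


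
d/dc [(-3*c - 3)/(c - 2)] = 9/(c - 2)^2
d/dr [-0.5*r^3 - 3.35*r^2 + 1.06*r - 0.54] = -1.5*r^2 - 6.7*r + 1.06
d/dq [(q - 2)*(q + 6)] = 2*q + 4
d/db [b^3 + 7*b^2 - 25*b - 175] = 3*b^2 + 14*b - 25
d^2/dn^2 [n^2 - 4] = 2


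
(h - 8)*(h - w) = h^2 - h*w - 8*h + 8*w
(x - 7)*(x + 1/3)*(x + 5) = x^3 - 5*x^2/3 - 107*x/3 - 35/3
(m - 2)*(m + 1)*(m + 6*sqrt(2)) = m^3 - m^2 + 6*sqrt(2)*m^2 - 6*sqrt(2)*m - 2*m - 12*sqrt(2)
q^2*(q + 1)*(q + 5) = q^4 + 6*q^3 + 5*q^2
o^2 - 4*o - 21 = (o - 7)*(o + 3)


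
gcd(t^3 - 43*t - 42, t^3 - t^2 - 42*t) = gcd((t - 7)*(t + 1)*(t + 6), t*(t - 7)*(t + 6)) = t^2 - t - 42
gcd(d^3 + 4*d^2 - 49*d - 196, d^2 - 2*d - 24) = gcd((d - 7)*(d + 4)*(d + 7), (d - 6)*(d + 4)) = d + 4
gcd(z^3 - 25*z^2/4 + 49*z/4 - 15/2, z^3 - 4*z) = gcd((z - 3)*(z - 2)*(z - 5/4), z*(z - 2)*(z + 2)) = z - 2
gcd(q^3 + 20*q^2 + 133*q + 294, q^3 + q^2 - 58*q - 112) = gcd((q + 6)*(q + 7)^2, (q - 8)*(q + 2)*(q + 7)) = q + 7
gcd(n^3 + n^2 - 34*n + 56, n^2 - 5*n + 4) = n - 4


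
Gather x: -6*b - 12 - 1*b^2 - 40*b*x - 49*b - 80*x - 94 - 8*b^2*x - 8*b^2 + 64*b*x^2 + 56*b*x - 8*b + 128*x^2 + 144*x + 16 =-9*b^2 - 63*b + x^2*(64*b + 128) + x*(-8*b^2 + 16*b + 64) - 90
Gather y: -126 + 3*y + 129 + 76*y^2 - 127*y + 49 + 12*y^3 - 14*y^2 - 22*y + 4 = 12*y^3 + 62*y^2 - 146*y + 56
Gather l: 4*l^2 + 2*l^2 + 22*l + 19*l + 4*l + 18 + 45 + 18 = 6*l^2 + 45*l + 81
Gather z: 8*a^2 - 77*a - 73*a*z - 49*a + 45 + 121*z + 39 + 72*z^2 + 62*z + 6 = 8*a^2 - 126*a + 72*z^2 + z*(183 - 73*a) + 90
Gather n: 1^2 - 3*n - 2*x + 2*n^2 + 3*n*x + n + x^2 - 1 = 2*n^2 + n*(3*x - 2) + x^2 - 2*x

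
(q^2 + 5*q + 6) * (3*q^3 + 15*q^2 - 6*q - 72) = 3*q^5 + 30*q^4 + 87*q^3 - 12*q^2 - 396*q - 432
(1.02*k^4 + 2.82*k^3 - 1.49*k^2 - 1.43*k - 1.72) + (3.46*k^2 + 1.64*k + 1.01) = 1.02*k^4 + 2.82*k^3 + 1.97*k^2 + 0.21*k - 0.71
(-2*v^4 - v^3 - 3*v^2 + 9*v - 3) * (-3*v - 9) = 6*v^5 + 21*v^4 + 18*v^3 - 72*v + 27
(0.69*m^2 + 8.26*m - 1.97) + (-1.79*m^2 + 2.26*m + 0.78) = -1.1*m^2 + 10.52*m - 1.19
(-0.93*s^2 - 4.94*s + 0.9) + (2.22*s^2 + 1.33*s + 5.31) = 1.29*s^2 - 3.61*s + 6.21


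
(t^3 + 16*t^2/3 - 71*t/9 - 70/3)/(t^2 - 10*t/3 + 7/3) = (t^2 + 23*t/3 + 10)/(t - 1)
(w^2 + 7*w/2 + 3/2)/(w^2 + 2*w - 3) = (w + 1/2)/(w - 1)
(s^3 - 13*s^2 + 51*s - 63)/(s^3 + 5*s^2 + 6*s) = (s^3 - 13*s^2 + 51*s - 63)/(s*(s^2 + 5*s + 6))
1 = 1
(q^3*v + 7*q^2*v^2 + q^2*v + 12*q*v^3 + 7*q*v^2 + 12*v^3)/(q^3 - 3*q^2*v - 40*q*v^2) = v*(q^3 + 7*q^2*v + q^2 + 12*q*v^2 + 7*q*v + 12*v^2)/(q*(q^2 - 3*q*v - 40*v^2))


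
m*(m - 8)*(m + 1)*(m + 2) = m^4 - 5*m^3 - 22*m^2 - 16*m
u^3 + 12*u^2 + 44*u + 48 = (u + 2)*(u + 4)*(u + 6)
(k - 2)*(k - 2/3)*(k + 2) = k^3 - 2*k^2/3 - 4*k + 8/3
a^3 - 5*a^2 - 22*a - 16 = (a - 8)*(a + 1)*(a + 2)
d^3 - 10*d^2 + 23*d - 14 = (d - 7)*(d - 2)*(d - 1)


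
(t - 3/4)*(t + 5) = t^2 + 17*t/4 - 15/4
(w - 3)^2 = w^2 - 6*w + 9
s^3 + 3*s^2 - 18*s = s*(s - 3)*(s + 6)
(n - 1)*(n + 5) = n^2 + 4*n - 5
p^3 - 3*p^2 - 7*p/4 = p*(p - 7/2)*(p + 1/2)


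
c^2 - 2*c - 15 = (c - 5)*(c + 3)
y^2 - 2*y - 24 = (y - 6)*(y + 4)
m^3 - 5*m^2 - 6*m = m*(m - 6)*(m + 1)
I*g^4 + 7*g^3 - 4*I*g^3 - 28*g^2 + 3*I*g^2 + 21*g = g*(g - 3)*(g - 7*I)*(I*g - I)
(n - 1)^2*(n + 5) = n^3 + 3*n^2 - 9*n + 5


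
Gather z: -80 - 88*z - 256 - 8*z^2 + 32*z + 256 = -8*z^2 - 56*z - 80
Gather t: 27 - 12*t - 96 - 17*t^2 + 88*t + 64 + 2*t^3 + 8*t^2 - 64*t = 2*t^3 - 9*t^2 + 12*t - 5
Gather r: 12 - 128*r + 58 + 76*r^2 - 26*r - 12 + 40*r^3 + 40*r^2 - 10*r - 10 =40*r^3 + 116*r^2 - 164*r + 48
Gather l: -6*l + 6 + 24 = 30 - 6*l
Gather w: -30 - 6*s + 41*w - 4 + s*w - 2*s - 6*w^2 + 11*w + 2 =-8*s - 6*w^2 + w*(s + 52) - 32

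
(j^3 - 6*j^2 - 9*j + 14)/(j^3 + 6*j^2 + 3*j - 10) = (j - 7)/(j + 5)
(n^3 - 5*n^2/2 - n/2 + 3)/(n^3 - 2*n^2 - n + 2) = (n - 3/2)/(n - 1)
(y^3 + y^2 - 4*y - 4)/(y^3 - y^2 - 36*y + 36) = (y^3 + y^2 - 4*y - 4)/(y^3 - y^2 - 36*y + 36)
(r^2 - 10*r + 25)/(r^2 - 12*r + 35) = (r - 5)/(r - 7)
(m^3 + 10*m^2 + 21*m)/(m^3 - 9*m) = (m + 7)/(m - 3)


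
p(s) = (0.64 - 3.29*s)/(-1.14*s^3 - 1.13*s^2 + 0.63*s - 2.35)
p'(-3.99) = 0.18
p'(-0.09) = 1.23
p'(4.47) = -0.04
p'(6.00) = -0.02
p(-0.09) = -0.39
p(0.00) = -0.27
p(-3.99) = 0.28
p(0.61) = 0.52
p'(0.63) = 0.80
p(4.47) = 0.11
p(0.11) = -0.12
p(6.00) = 0.07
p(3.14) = 0.21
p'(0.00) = 1.33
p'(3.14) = -0.11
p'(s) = (0.64 - 3.29*s)*(3.42*s^2 + 2.26*s - 0.63)/(-1.14*s^3 - 1.13*s^2 + 0.63*s - 2.35)^2 - 3.29/(-1.14*s^3 - 1.13*s^2 + 0.63*s - 2.35)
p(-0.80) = -1.09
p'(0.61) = 0.85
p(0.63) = 0.53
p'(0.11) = 1.42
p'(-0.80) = 1.01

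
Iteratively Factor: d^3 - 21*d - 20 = (d + 1)*(d^2 - d - 20) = (d - 5)*(d + 1)*(d + 4)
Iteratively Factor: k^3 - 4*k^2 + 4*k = (k)*(k^2 - 4*k + 4) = k*(k - 2)*(k - 2)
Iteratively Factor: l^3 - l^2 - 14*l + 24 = (l - 3)*(l^2 + 2*l - 8) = (l - 3)*(l - 2)*(l + 4)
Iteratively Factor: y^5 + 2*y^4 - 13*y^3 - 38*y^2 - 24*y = (y)*(y^4 + 2*y^3 - 13*y^2 - 38*y - 24) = y*(y + 2)*(y^3 - 13*y - 12) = y*(y - 4)*(y + 2)*(y^2 + 4*y + 3) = y*(y - 4)*(y + 2)*(y + 3)*(y + 1)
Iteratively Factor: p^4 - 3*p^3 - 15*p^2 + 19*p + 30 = (p + 1)*(p^3 - 4*p^2 - 11*p + 30) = (p - 2)*(p + 1)*(p^2 - 2*p - 15) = (p - 5)*(p - 2)*(p + 1)*(p + 3)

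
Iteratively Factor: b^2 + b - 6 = (b - 2)*(b + 3)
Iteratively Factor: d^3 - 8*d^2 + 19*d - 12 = (d - 3)*(d^2 - 5*d + 4) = (d - 4)*(d - 3)*(d - 1)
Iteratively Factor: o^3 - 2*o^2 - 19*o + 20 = (o - 5)*(o^2 + 3*o - 4) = (o - 5)*(o - 1)*(o + 4)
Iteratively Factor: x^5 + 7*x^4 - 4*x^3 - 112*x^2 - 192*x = (x)*(x^4 + 7*x^3 - 4*x^2 - 112*x - 192) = x*(x - 4)*(x^3 + 11*x^2 + 40*x + 48) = x*(x - 4)*(x + 3)*(x^2 + 8*x + 16) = x*(x - 4)*(x + 3)*(x + 4)*(x + 4)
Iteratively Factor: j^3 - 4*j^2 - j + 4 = (j + 1)*(j^2 - 5*j + 4) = (j - 4)*(j + 1)*(j - 1)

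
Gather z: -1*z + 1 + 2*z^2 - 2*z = 2*z^2 - 3*z + 1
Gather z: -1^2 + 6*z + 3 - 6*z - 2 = 0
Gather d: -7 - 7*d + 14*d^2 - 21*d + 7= 14*d^2 - 28*d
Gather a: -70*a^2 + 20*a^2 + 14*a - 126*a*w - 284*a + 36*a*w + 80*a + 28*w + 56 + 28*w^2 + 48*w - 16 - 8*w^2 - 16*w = -50*a^2 + a*(-90*w - 190) + 20*w^2 + 60*w + 40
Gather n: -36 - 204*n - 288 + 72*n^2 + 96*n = 72*n^2 - 108*n - 324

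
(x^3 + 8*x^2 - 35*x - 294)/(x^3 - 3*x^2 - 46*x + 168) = (x + 7)/(x - 4)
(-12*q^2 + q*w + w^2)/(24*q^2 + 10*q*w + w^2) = (-3*q + w)/(6*q + w)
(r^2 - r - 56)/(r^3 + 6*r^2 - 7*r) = (r - 8)/(r*(r - 1))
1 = 1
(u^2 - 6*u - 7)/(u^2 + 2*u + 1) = (u - 7)/(u + 1)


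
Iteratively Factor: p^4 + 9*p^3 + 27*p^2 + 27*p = (p + 3)*(p^3 + 6*p^2 + 9*p) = (p + 3)^2*(p^2 + 3*p) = (p + 3)^3*(p)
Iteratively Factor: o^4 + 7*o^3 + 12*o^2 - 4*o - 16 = (o - 1)*(o^3 + 8*o^2 + 20*o + 16) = (o - 1)*(o + 2)*(o^2 + 6*o + 8) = (o - 1)*(o + 2)^2*(o + 4)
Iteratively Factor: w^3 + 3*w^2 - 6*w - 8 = (w - 2)*(w^2 + 5*w + 4) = (w - 2)*(w + 4)*(w + 1)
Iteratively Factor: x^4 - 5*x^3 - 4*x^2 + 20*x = (x + 2)*(x^3 - 7*x^2 + 10*x) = x*(x + 2)*(x^2 - 7*x + 10) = x*(x - 5)*(x + 2)*(x - 2)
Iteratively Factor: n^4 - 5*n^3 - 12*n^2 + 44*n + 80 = (n - 4)*(n^3 - n^2 - 16*n - 20) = (n - 5)*(n - 4)*(n^2 + 4*n + 4) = (n - 5)*(n - 4)*(n + 2)*(n + 2)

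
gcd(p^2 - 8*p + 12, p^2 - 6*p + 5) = 1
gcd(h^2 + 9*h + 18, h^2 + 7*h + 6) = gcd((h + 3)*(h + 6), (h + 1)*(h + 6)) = h + 6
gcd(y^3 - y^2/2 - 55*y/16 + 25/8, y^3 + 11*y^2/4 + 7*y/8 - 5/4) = y + 2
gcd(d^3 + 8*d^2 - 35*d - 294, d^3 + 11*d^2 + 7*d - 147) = d^2 + 14*d + 49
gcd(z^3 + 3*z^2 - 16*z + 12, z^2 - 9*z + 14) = z - 2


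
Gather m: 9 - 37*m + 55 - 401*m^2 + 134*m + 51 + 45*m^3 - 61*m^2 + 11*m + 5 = 45*m^3 - 462*m^2 + 108*m + 120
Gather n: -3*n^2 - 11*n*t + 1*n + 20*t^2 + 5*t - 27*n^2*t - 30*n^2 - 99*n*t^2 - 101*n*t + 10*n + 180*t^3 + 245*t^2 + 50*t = n^2*(-27*t - 33) + n*(-99*t^2 - 112*t + 11) + 180*t^3 + 265*t^2 + 55*t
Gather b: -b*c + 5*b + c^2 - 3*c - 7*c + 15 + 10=b*(5 - c) + c^2 - 10*c + 25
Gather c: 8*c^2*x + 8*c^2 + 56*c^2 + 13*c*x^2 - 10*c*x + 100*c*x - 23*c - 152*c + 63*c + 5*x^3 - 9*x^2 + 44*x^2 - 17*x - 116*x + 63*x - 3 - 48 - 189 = c^2*(8*x + 64) + c*(13*x^2 + 90*x - 112) + 5*x^3 + 35*x^2 - 70*x - 240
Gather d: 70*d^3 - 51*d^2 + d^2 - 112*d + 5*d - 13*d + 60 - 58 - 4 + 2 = 70*d^3 - 50*d^2 - 120*d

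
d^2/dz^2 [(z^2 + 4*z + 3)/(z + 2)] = -2/(z^3 + 6*z^2 + 12*z + 8)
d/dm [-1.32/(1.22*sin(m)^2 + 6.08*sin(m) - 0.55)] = (3.2208*sin(m) + 8.0256)*cos(m)/(1.22*sin(m)^2 + 6.08*sin(m) - 0.55)^2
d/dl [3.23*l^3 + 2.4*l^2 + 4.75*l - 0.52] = 9.69*l^2 + 4.8*l + 4.75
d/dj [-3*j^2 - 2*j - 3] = -6*j - 2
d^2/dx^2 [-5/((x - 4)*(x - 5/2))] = 20*(-4*(x - 4)^2 - 2*(x - 4)*(2*x - 5) - (2*x - 5)^2)/((x - 4)^3*(2*x - 5)^3)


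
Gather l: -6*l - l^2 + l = -l^2 - 5*l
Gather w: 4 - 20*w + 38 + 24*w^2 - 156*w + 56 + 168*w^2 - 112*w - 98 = 192*w^2 - 288*w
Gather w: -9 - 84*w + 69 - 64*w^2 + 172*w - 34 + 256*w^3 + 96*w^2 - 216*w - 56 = 256*w^3 + 32*w^2 - 128*w - 30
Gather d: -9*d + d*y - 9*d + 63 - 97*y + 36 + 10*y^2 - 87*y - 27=d*(y - 18) + 10*y^2 - 184*y + 72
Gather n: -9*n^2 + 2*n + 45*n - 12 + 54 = -9*n^2 + 47*n + 42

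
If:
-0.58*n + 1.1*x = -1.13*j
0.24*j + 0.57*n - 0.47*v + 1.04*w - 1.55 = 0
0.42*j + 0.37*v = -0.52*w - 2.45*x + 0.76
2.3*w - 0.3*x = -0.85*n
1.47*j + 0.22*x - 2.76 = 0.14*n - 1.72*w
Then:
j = 21.08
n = 34.37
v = 20.02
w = -13.16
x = -3.53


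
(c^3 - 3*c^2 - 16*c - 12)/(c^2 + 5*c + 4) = (c^2 - 4*c - 12)/(c + 4)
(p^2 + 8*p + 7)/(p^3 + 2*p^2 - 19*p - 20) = (p + 7)/(p^2 + p - 20)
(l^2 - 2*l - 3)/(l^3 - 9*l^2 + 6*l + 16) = (l - 3)/(l^2 - 10*l + 16)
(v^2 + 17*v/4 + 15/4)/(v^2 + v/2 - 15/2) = (4*v + 5)/(2*(2*v - 5))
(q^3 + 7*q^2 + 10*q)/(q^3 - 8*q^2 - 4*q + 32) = q*(q + 5)/(q^2 - 10*q + 16)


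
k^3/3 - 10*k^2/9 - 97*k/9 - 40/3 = (k/3 + 1)*(k - 8)*(k + 5/3)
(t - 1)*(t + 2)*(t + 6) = t^3 + 7*t^2 + 4*t - 12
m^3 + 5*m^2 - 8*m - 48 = (m - 3)*(m + 4)^2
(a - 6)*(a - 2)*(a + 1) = a^3 - 7*a^2 + 4*a + 12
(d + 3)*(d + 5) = d^2 + 8*d + 15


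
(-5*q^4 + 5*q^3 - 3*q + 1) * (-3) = 15*q^4 - 15*q^3 + 9*q - 3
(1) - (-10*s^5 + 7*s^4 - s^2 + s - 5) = 10*s^5 - 7*s^4 + s^2 - s + 6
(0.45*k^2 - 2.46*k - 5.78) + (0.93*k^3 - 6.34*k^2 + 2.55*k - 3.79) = 0.93*k^3 - 5.89*k^2 + 0.0899999999999999*k - 9.57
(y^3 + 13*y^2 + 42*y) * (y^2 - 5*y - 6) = y^5 + 8*y^4 - 29*y^3 - 288*y^2 - 252*y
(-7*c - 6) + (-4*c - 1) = -11*c - 7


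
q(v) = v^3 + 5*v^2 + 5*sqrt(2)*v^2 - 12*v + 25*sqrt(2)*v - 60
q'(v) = 3*v^2 + 10*v + 10*sqrt(2)*v - 12 + 25*sqrt(2)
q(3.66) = 236.21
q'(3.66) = 151.90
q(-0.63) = -70.17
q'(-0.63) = 9.34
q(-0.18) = -63.82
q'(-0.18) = 19.11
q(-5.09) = 1.99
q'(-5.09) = -21.80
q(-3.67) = -32.56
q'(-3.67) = -24.84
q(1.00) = -23.57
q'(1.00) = 50.50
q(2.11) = 52.42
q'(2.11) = 87.65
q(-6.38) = 22.64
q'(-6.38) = -8.56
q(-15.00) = -1069.34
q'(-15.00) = 336.22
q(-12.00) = -330.03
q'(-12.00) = 165.65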